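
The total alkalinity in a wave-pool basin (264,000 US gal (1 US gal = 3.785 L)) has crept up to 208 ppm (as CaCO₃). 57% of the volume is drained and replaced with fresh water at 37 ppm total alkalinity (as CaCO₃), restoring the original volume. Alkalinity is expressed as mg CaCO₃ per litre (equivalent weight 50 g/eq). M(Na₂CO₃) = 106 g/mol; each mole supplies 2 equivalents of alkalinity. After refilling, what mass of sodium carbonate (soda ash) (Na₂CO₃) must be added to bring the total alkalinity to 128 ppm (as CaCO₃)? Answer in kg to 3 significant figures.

18.5 kg

Volume: 264,000 US gal × 3.785 L/gal = 999,240 L.
After draining 57% and refilling: 208 × 0.43 + 37 × 0.57 = 110.53 ppm.
Deficit to target: 128 − 110.53 = 17.47 mg/L.
As CaCO₃: 17.47 mg/L × 999,240 L = 17,460 g; ÷ 50 g/eq ÷ 2 = 174.6 mol Na₂CO₃.
Mass: 174.6 × 106 = 18,500 g.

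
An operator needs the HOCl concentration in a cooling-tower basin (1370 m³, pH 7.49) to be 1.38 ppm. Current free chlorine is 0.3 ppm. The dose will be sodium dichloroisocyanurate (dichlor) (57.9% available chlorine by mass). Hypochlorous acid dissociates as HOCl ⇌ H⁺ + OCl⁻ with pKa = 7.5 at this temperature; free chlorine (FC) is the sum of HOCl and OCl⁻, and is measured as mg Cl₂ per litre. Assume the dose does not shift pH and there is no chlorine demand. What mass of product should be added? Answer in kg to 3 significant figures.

5.75 kg

Volume: 1370 m³ = 1,370,000 L.
[OCl⁻]/[HOCl] = 10^(pH − pKa) = 10^(7.49 − 7.5) = 0.9772; fraction as HOCl = 1/(1 + 0.9772) = 0.5058.
Free chlorine required for 1.38 ppm HOCl: 1.38 / 0.5058 = 2.729 ppm.
FC to add: 2.729 − 0.3 = 2.429 mg/L as Cl₂.
Cl₂ equivalent: 2.429 mg/L × 1,370,000 L = 3327 g.
Product at 57.9% available Cl: 3327 / 0.579 = 5746 g.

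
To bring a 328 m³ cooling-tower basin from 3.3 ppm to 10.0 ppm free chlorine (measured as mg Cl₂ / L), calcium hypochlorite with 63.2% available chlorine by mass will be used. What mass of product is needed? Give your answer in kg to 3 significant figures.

Volume: 328 m³ = 328,000 L.
Chlorine deficit: 10.0 − 3.3 = 6.7 ppm = 6.7 mg/L as Cl₂.
Cl₂ equivalent needed: 6.7 mg/L × 328,000 L = 2,198,000 mg = 2198 g.
Product at 63.2% available chlorine: 2198 / 0.632 = 3477 g.

3.48 kg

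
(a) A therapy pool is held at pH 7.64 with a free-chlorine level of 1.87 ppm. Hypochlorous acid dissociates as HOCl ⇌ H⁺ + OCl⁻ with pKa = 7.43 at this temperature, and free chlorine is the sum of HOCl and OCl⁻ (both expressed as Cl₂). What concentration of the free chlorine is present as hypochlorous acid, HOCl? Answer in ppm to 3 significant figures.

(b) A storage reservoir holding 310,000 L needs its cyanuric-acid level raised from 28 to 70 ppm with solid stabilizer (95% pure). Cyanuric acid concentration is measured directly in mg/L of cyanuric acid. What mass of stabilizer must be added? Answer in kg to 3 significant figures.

(a) [OCl⁻]/[HOCl] = 10^(pH − pKa) = 10^(7.64 − 7.43) = 10^0.21 = 1.622.
(a) Fraction as HOCl = 1 / (1 + 1.622) = 0.3814.
(a) HOCl = 0.3814 × 1.87 ppm = 0.7132 ppm.

(b) CYA to add: (70 − 28) = 42 mg/L × 310,000 L = 13,020 g cyanuric acid.
(b) At 95% purity: 13,020 / 0.95 = 13,710 g product.

(a) 0.713 ppm; (b) 13.7 kg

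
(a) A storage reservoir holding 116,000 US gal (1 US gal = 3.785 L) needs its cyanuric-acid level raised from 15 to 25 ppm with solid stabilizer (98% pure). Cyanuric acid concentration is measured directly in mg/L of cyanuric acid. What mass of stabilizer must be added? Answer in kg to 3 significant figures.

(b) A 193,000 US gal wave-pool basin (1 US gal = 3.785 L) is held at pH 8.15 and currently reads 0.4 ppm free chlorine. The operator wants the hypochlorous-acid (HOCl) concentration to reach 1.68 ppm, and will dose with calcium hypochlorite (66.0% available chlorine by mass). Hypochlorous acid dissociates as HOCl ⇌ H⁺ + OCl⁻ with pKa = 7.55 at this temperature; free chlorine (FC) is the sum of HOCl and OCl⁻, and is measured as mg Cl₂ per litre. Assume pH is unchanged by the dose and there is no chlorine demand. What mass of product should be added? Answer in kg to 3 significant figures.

(a) 4.48 kg; (b) 8.82 kg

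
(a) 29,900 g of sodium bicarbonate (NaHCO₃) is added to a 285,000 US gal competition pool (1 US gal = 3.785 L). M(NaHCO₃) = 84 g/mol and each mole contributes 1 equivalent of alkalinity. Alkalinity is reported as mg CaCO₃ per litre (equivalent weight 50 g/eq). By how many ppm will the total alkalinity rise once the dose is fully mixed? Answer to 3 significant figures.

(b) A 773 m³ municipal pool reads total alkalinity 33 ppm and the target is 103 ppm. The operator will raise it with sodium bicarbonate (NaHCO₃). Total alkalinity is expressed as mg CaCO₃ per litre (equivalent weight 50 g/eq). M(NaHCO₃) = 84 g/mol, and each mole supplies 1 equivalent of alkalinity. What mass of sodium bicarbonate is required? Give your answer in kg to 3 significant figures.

(a) Volume: 285,000 US gal × 3.785 L/gal = 1,078,725 L.
(a) Moles of NaHCO₃: 29,900 g ÷ 84 g/mol = 356 mol → 356 eq of alkalinity.
(a) As CaCO₃: 356 eq × 50 g/eq = 17,800 g.
(a) Rise: 17,800 g / 1,078,725 L × 1000 = 16.5 mg/L.

(b) Volume: 773 m³ = 773,000 L.
(b) Alkalinity to add: (103 − 33) = 70 mg/L as CaCO₃ × 773,000 L = 54,110 g as CaCO₃.
(b) Equivalents: 54,110 g ÷ 50 g/eq = 1082 eq.
(b) NaHCO₃ supplies 1 eq per mole → 1082 mol.
(b) Mass: 1082 mol × 84 g/mol = 90,900 g.

(a) 16.5 ppm; (b) 90.9 kg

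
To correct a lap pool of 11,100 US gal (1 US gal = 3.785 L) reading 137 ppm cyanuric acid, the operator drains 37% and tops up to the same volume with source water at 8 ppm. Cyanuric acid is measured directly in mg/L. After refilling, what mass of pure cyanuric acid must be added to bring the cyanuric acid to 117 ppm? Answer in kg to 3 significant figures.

1.17 kg

Volume: 11,100 US gal × 3.785 L/gal = 42,014 L.
After draining 37% and refilling: 137 × 0.63 + 8 × 0.37 = 89.27 ppm.
Deficit to target: 117 − 89.27 = 27.73 mg/L.
Mass: 27.73 mg/L × 42,014 L = 1165 g cyanuric acid.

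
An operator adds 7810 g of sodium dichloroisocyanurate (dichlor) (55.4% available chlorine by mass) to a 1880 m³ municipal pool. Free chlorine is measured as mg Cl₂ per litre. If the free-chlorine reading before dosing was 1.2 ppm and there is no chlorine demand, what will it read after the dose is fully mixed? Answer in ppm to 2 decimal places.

3.50 ppm

Volume: 1880 m³ = 1,880,000 L.
Available chlorine delivered: 7810 g × 0.554 = 4327 g as Cl₂.
Concentration rise: 4327 g / 1,880,000 L = 2.301 mg/L = 2.30 ppm.
Final FC: 1.2 + 2.30 = 3.50 ppm.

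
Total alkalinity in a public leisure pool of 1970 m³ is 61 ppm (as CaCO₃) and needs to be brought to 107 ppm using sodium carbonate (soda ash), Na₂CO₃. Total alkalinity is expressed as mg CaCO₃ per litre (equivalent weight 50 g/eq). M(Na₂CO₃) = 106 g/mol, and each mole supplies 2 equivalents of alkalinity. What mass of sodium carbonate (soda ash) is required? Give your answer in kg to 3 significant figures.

96.1 kg

Volume: 1970 m³ = 1,970,000 L.
Alkalinity to add: (107 − 61) = 46 mg/L as CaCO₃ × 1,970,000 L = 90,620 g as CaCO₃.
Equivalents: 90,620 g ÷ 50 g/eq = 1812 eq.
Each mole of Na₂CO₃ supplies 2 eq, so 1812 / 2 = 906.2 mol.
Mass: 906.2 mol × 106 g/mol = 96,060 g.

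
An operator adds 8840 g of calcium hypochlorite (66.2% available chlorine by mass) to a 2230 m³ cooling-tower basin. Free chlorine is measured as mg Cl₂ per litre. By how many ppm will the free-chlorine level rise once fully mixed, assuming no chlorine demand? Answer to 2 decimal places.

2.62 ppm

Volume: 2230 m³ = 2,230,000 L.
Available chlorine delivered: 8840 g × 0.662 = 5852 g as Cl₂.
Concentration rise: 5852 g / 2,230,000 L = 2.624 mg/L = 2.62 ppm.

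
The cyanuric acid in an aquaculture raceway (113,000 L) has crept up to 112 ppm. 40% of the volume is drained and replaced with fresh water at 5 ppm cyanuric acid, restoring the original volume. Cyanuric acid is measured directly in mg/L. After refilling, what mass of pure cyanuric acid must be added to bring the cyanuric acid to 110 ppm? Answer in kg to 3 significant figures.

After draining 40% and refilling: 112 × 0.60 + 5 × 0.40 = 69.2 ppm.
Deficit to target: 110 − 69.2 = 40.8 mg/L.
Mass: 40.8 mg/L × 113,000 L = 4610 g cyanuric acid.

4.61 kg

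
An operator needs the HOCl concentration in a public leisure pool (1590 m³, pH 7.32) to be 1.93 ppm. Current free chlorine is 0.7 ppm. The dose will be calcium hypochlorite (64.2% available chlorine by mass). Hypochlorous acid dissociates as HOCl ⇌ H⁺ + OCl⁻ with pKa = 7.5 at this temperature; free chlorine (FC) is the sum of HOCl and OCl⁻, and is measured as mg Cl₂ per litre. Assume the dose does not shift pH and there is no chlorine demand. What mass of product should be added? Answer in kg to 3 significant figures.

Volume: 1590 m³ = 1,590,000 L.
[OCl⁻]/[HOCl] = 10^(pH − pKa) = 10^(7.32 − 7.5) = 0.6607; fraction as HOCl = 1/(1 + 0.6607) = 0.6022.
Free chlorine required for 1.93 ppm HOCl: 1.93 / 0.6022 = 3.205 ppm.
FC to add: 3.205 − 0.7 = 2.505 mg/L as Cl₂.
Cl₂ equivalent: 2.505 mg/L × 1,590,000 L = 3983 g.
Product at 64.2% available Cl: 3983 / 0.642 = 6204 g.

6.20 kg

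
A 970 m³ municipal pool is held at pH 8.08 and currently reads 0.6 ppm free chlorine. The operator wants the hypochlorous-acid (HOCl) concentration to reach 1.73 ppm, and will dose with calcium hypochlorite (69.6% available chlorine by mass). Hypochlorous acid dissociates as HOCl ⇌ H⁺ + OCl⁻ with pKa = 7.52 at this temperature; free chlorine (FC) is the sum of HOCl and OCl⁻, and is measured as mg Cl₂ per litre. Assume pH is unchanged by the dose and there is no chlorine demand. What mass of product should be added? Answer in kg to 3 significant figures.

10.3 kg

Volume: 970 m³ = 970,000 L.
[OCl⁻]/[HOCl] = 10^(pH − pKa) = 10^(8.08 − 7.52) = 3.631; fraction as HOCl = 1/(1 + 3.631) = 0.2159.
Free chlorine required for 1.73 ppm HOCl: 1.73 / 0.2159 = 8.011 ppm.
FC to add: 8.011 − 0.6 = 7.411 mg/L as Cl₂.
Cl₂ equivalent: 7.411 mg/L × 970,000 L = 7189 g.
Product at 69.6% available Cl: 7189 / 0.696 = 10,330 g.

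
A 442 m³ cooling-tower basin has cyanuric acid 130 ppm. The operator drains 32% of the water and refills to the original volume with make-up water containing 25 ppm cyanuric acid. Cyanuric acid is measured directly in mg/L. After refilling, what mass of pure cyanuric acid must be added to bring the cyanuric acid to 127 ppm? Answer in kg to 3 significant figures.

Volume: 442 m³ = 442,000 L.
After draining 32% and refilling: 130 × 0.68 + 25 × 0.32 = 96.4 ppm.
Deficit to target: 127 − 96.4 = 30.6 mg/L.
Mass: 30.6 mg/L × 442,000 L = 13,530 g cyanuric acid.

13.5 kg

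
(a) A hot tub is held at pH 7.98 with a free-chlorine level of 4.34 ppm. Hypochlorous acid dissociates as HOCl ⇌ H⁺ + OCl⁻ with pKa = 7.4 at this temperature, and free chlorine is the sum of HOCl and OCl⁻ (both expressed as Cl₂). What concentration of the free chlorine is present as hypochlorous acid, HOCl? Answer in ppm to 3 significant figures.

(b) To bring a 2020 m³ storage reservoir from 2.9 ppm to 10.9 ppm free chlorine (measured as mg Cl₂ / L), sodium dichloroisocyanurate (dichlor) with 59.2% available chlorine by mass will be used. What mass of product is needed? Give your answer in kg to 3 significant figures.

(a) 0.904 ppm; (b) 27.3 kg

(a) [OCl⁻]/[HOCl] = 10^(pH − pKa) = 10^(7.98 − 7.4) = 10^0.58 = 3.802.
(a) Fraction as HOCl = 1 / (1 + 3.802) = 0.2083.
(a) HOCl = 0.2083 × 4.34 ppm = 0.9038 ppm.

(b) Volume: 2020 m³ = 2,020,000 L.
(b) Chlorine deficit: 10.9 − 2.9 = 8 ppm = 8 mg/L as Cl₂.
(b) Cl₂ equivalent needed: 8 mg/L × 2,020,000 L = 16,160,000 mg = 16,160 g.
(b) Product at 59.2% available chlorine: 16,160 / 0.592 = 27,300 g.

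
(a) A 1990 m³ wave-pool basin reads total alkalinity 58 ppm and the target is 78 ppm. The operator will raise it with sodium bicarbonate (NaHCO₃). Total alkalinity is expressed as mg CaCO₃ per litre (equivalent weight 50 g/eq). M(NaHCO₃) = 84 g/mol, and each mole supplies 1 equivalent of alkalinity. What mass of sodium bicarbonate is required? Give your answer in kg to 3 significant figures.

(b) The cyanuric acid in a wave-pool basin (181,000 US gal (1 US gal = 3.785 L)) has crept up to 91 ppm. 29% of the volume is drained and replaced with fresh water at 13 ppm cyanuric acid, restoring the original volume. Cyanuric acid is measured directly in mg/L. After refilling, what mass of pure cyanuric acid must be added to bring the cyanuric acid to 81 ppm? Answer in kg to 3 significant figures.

(a) Volume: 1990 m³ = 1,990,000 L.
(a) Alkalinity to add: (78 − 58) = 20 mg/L as CaCO₃ × 1,990,000 L = 39,800 g as CaCO₃.
(a) Equivalents: 39,800 g ÷ 50 g/eq = 796 eq.
(a) NaHCO₃ supplies 1 eq per mole → 796 mol.
(a) Mass: 796 mol × 84 g/mol = 66,860 g.

(b) Volume: 181,000 US gal × 3.785 L/gal = 685,085 L.
(b) After draining 29% and refilling: 91 × 0.71 + 13 × 0.29 = 68.38 ppm.
(b) Deficit to target: 81 − 68.38 = 12.62 mg/L.
(b) Mass: 12.62 mg/L × 685,085 L = 8646 g cyanuric acid.

(a) 66.9 kg; (b) 8.65 kg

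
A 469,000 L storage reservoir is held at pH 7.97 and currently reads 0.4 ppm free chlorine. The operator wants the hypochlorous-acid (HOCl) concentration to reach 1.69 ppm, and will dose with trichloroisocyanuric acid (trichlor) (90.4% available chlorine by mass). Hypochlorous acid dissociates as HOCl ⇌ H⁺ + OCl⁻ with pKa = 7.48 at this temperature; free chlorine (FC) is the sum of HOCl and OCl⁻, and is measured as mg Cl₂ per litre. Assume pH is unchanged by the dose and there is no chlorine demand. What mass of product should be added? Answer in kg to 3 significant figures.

3.38 kg

[OCl⁻]/[HOCl] = 10^(pH − pKa) = 10^(7.97 − 7.48) = 3.09; fraction as HOCl = 1/(1 + 3.09) = 0.2445.
Free chlorine required for 1.69 ppm HOCl: 1.69 / 0.2445 = 6.913 ppm.
FC to add: 6.913 − 0.4 = 6.513 mg/L as Cl₂.
Cl₂ equivalent: 6.513 mg/L × 469,000 L = 3054 g.
Product at 90.4% available Cl: 3054 / 0.904 = 3379 g.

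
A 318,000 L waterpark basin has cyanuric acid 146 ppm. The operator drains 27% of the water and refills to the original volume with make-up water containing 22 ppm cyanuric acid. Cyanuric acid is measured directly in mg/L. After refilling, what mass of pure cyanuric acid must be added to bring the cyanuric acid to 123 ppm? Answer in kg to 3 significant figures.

3.33 kg

After draining 27% and refilling: 146 × 0.73 + 22 × 0.27 = 112.52 ppm.
Deficit to target: 123 − 112.52 = 10.48 mg/L.
Mass: 10.48 mg/L × 318,000 L = 3333 g cyanuric acid.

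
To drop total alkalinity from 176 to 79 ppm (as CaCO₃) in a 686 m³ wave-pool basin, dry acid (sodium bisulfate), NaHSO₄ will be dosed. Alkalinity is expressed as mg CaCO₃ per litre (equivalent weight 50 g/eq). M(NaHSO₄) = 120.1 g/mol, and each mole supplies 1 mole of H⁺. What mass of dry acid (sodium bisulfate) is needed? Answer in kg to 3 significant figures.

160 kg

Volume: 686 m³ = 686,000 L.
Alkalinity to neutralize: (176 − 79) = 97 mg/L as CaCO₃ × 686,000 L = 66,540 g as CaCO₃.
Equivalents of H⁺ required: 66,540 ÷ 50 g/eq = 1331 eq = 1331 mol NaHSO₄.
Mass of NaHSO₄: 1331 × 120.1 = 159,800 g.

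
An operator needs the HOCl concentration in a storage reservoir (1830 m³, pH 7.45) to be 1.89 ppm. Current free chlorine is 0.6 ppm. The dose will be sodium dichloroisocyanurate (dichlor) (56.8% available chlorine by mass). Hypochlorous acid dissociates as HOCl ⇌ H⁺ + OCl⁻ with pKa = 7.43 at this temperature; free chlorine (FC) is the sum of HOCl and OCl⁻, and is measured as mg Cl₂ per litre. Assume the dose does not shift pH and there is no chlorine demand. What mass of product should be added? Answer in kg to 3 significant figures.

10.5 kg

Volume: 1830 m³ = 1,830,000 L.
[OCl⁻]/[HOCl] = 10^(pH − pKa) = 10^(7.45 − 7.43) = 1.047; fraction as HOCl = 1/(1 + 1.047) = 0.4885.
Free chlorine required for 1.89 ppm HOCl: 1.89 / 0.4885 = 3.869 ppm.
FC to add: 3.869 − 0.6 = 3.269 mg/L as Cl₂.
Cl₂ equivalent: 3.269 mg/L × 1,830,000 L = 5982 g.
Product at 56.8% available Cl: 5982 / 0.568 = 10,530 g.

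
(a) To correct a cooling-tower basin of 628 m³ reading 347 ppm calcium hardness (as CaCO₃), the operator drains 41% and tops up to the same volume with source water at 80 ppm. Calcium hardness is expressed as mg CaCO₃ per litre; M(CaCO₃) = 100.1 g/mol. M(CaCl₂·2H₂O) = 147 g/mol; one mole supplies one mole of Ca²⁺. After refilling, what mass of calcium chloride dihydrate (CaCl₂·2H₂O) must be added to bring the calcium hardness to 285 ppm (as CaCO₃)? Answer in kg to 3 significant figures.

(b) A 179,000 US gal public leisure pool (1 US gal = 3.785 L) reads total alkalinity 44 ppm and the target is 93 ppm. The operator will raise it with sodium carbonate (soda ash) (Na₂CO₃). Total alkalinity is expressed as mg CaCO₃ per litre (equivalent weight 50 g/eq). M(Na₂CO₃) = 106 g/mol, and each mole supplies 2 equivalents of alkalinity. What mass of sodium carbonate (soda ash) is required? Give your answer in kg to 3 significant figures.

(a) 43.8 kg; (b) 35.2 kg

(a) Volume: 628 m³ = 628,000 L.
(a) After draining 41% and refilling: 347 × 0.59 + 80 × 0.41 = 237.53 ppm.
(a) Deficit to target: 285 − 237.53 = 47.47 mg/L.
(a) As CaCO₃: 47.47 mg/L × 628,000 L = 29,810 g; ÷ 100.1 = 297.8 mol Ca²⁺.
(a) Mass: 297.8 × 147 = 43,780 g.

(b) Volume: 179,000 US gal × 3.785 L/gal = 677,515 L.
(b) Alkalinity to add: (93 − 44) = 49 mg/L as CaCO₃ × 677,515 L = 33,200 g as CaCO₃.
(b) Equivalents: 33,200 g ÷ 50 g/eq = 664 eq.
(b) Each mole of Na₂CO₃ supplies 2 eq, so 664 / 2 = 332 mol.
(b) Mass: 332 mol × 106 g/mol = 35,190 g.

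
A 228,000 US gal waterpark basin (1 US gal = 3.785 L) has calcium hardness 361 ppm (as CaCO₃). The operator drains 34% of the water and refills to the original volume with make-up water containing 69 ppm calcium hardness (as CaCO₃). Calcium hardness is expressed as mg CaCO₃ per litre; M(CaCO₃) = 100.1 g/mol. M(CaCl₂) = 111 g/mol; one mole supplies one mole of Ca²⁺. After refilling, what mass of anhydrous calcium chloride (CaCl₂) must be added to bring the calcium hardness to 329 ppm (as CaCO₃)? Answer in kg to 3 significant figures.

64.4 kg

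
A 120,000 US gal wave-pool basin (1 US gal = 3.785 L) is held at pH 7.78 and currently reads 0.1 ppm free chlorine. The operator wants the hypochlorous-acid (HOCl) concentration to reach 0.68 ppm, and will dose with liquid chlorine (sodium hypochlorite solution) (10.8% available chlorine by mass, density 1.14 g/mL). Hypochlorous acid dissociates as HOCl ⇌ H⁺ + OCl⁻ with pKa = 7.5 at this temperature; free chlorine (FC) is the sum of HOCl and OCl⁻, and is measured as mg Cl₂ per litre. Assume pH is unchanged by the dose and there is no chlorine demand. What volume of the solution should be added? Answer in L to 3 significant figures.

Volume: 120,000 US gal × 3.785 L/gal = 454,200 L.
[OCl⁻]/[HOCl] = 10^(pH − pKa) = 10^(7.78 − 7.5) = 1.905; fraction as HOCl = 1/(1 + 1.905) = 0.3442.
Free chlorine required for 0.68 ppm HOCl: 0.68 / 0.3442 = 1.976 ppm.
FC to add: 1.976 − 0.1 = 1.876 mg/L as Cl₂.
Cl₂ equivalent: 1.876 mg/L × 454,200 L = 851.9 g.
Product at 10.8% available Cl: 851.9 / 0.108 = 7888 g.
Volume: 7888 g ÷ 1.14 g/mL = 6920 mL.

6.92 L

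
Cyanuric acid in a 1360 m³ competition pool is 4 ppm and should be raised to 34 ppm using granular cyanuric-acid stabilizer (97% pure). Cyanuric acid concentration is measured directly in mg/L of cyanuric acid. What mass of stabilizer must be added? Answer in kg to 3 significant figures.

42.1 kg

Volume: 1360 m³ = 1,360,000 L.
CYA to add: (34 − 4) = 30 mg/L × 1,360,000 L = 40,800 g cyanuric acid.
At 97% purity: 40,800 / 0.97 = 42,060 g product.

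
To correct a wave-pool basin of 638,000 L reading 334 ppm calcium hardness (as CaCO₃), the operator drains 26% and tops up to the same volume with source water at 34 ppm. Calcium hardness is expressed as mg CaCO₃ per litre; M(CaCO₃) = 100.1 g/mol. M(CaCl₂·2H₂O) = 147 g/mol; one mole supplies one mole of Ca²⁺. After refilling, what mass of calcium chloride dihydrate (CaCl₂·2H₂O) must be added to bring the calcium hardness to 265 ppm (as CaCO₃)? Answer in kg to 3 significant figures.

After draining 26% and refilling: 334 × 0.74 + 34 × 0.26 = 256 ppm.
Deficit to target: 265 − 256 = 9 mg/L.
As CaCO₃: 9 mg/L × 638,000 L = 5742 g; ÷ 100.1 = 57.36 mol Ca²⁺.
Mass: 57.36 × 147 = 8432 g.

8.43 kg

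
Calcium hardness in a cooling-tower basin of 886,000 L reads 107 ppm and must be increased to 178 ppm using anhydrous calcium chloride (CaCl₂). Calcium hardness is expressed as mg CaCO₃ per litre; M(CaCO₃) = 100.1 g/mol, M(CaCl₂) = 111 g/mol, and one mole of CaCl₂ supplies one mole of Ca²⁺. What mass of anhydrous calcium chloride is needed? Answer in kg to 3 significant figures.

69.8 kg

Hardness to add: (178 − 107) = 71 mg/L as CaCO₃ × 886,000 L = 62,910 g as CaCO₃.
Moles of Ca²⁺ (1 mol Ca²⁺ ≡ 1 mol CaCO₃): 62,910 / 100.1 g/mol = 628.4 mol.
Mass of CaCl₂: 628.4 × 111 = 69,760 g.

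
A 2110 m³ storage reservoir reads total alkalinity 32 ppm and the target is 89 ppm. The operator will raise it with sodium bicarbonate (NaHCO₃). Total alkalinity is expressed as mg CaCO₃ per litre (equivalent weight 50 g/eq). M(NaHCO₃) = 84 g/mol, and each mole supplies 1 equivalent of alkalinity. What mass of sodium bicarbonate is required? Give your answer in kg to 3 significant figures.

Volume: 2110 m³ = 2,110,000 L.
Alkalinity to add: (89 − 32) = 57 mg/L as CaCO₃ × 2,110,000 L = 120,300 g as CaCO₃.
Equivalents: 120,300 g ÷ 50 g/eq = 2405 eq.
NaHCO₃ supplies 1 eq per mole → 2405 mol.
Mass: 2405 mol × 84 g/mol = 202,100 g.

202 kg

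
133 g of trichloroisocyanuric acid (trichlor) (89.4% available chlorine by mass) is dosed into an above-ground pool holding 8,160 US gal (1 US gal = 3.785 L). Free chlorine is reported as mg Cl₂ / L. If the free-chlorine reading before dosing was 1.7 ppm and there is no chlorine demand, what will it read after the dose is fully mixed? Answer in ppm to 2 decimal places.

5.55 ppm

Volume: 8,160 US gal × 3.785 L/gal = 30,886 L.
Available chlorine delivered: 133 g × 0.894 = 118.9 g as Cl₂.
Concentration rise: 118.9 g / 30,886 L = 3.85 mg/L = 3.85 ppm.
Final FC: 1.7 + 3.85 = 5.55 ppm.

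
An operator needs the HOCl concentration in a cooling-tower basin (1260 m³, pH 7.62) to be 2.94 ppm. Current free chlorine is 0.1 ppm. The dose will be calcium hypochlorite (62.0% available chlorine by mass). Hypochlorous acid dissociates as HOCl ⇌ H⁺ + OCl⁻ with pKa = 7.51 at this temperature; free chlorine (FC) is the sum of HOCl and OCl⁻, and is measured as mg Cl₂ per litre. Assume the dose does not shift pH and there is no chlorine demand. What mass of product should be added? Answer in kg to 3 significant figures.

13.5 kg

Volume: 1260 m³ = 1,260,000 L.
[OCl⁻]/[HOCl] = 10^(pH − pKa) = 10^(7.62 − 7.51) = 1.288; fraction as HOCl = 1/(1 + 1.288) = 0.437.
Free chlorine required for 2.94 ppm HOCl: 2.94 / 0.437 = 6.727 ppm.
FC to add: 6.727 − 0.1 = 6.627 mg/L as Cl₂.
Cl₂ equivalent: 6.627 mg/L × 1,260,000 L = 8351 g.
Product at 62.0% available Cl: 8351 / 0.62 = 13,470 g.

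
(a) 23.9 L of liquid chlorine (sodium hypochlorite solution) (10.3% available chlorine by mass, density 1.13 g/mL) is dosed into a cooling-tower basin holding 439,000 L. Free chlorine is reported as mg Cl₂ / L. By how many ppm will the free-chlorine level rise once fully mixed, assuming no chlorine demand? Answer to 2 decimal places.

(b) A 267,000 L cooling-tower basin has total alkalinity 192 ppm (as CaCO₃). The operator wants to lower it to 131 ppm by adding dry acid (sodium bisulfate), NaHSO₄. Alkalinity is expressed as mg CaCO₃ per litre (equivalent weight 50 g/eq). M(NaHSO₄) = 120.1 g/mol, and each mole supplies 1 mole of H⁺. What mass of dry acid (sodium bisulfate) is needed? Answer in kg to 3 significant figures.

(a) Mass of solution: 23.9 L × 1000 mL/L × 1.13 g/mL = 27,010 g.
(a) Available chlorine delivered: 27,010 g × 0.103 = 2782 g as Cl₂.
(a) Concentration rise: 2782 g / 439,000 L = 6.336 mg/L = 6.34 ppm.

(b) Alkalinity to neutralize: (192 − 131) = 61 mg/L as CaCO₃ × 267,000 L = 16,290 g as CaCO₃.
(b) Equivalents of H⁺ required: 16,290 ÷ 50 g/eq = 325.7 eq = 325.7 mol NaHSO₄.
(b) Mass of NaHSO₄: 325.7 × 120.1 = 39,120 g.

(a) 6.34 ppm; (b) 39.1 kg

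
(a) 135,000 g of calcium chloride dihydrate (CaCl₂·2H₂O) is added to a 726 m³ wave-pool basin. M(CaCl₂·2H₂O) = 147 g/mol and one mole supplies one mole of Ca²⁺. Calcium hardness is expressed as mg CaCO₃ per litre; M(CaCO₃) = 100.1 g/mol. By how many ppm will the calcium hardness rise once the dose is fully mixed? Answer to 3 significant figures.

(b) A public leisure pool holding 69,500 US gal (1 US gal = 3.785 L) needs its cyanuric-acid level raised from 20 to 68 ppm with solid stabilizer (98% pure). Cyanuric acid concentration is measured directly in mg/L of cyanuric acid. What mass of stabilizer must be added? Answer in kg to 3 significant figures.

(a) Volume: 726 m³ = 726,000 L.
(a) Moles of Ca²⁺: 135,000 g ÷ 147 g/mol = 918.4 mol.
(a) As CaCO₃: 918.4 mol × 100.1 g/mol = 91,930 g.
(a) Rise: 91,930 g / 726,000 L × 1000 = 126.6 mg/L.

(b) Volume: 69,500 US gal × 3.785 L/gal = 263,058 L.
(b) CYA to add: (68 − 20) = 48 mg/L × 263,058 L = 12,630 g cyanuric acid.
(b) At 98% purity: 12,630 / 0.98 = 12,880 g product.

(a) 127 ppm; (b) 12.9 kg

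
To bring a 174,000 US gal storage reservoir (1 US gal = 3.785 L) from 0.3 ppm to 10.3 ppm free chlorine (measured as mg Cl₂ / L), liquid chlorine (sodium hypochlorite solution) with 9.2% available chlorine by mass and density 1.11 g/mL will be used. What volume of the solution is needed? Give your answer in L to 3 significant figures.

Volume: 174,000 US gal × 3.785 L/gal = 658,590 L.
Chlorine deficit: 10.3 − 0.3 = 10 ppm = 10 mg/L as Cl₂.
Cl₂ equivalent needed: 10 mg/L × 658,590 L = 6,586,000 mg = 6586 g.
Product at 9.2% available chlorine: 6586 / 0.092 = 71,590 g.
Volume at density 1.11 g/mL: 71,590 g ÷ 1.11 g/mL = 64,490 mL.

64.5 L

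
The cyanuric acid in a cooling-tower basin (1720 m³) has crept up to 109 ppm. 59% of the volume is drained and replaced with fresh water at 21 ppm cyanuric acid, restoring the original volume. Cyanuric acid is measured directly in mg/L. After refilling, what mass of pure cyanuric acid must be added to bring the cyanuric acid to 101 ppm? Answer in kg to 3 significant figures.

75.5 kg

Volume: 1720 m³ = 1,720,000 L.
After draining 59% and refilling: 109 × 0.41 + 21 × 0.59 = 57.08 ppm.
Deficit to target: 101 − 57.08 = 43.92 mg/L.
Mass: 43.92 mg/L × 1,720,000 L = 75,540 g cyanuric acid.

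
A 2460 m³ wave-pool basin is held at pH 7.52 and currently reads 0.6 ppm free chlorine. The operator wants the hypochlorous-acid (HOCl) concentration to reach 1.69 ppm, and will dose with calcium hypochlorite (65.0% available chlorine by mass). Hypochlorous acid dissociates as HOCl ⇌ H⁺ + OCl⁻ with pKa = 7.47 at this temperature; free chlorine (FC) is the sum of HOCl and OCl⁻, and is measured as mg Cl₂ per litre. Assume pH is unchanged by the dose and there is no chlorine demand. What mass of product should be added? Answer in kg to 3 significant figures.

11.3 kg

Volume: 2460 m³ = 2,460,000 L.
[OCl⁻]/[HOCl] = 10^(pH − pKa) = 10^(7.52 − 7.47) = 1.122; fraction as HOCl = 1/(1 + 1.122) = 0.4712.
Free chlorine required for 1.69 ppm HOCl: 1.69 / 0.4712 = 3.586 ppm.
FC to add: 3.586 − 0.6 = 2.986 mg/L as Cl₂.
Cl₂ equivalent: 2.986 mg/L × 2,460,000 L = 7346 g.
Product at 65.0% available Cl: 7346 / 0.65 = 11,300 g.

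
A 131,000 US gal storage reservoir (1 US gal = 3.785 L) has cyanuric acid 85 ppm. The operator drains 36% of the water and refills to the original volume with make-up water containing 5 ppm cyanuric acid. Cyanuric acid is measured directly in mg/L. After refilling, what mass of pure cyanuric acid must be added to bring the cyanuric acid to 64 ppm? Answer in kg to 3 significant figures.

3.87 kg

Volume: 131,000 US gal × 3.785 L/gal = 495,835 L.
After draining 36% and refilling: 85 × 0.64 + 5 × 0.36 = 56.2 ppm.
Deficit to target: 64 − 56.2 = 7.8 mg/L.
Mass: 7.8 mg/L × 495,835 L = 3868 g cyanuric acid.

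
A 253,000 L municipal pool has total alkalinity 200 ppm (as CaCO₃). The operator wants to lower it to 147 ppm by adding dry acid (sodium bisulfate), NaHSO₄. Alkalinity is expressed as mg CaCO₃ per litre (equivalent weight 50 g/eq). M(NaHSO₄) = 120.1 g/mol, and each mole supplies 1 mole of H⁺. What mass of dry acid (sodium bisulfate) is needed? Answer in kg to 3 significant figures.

Alkalinity to neutralize: (200 − 147) = 53 mg/L as CaCO₃ × 253,000 L = 13,410 g as CaCO₃.
Equivalents of H⁺ required: 13,410 ÷ 50 g/eq = 268.2 eq = 268.2 mol NaHSO₄.
Mass of NaHSO₄: 268.2 × 120.1 = 32,210 g.

32.2 kg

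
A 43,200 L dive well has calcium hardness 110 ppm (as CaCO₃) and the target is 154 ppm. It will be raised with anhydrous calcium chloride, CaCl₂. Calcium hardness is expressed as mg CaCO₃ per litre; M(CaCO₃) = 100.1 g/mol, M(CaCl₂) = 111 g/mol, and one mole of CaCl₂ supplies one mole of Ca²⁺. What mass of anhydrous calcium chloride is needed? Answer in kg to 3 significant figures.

Hardness to add: (154 − 110) = 44 mg/L as CaCO₃ × 43,200 L = 1901 g as CaCO₃.
Moles of Ca²⁺ (1 mol Ca²⁺ ≡ 1 mol CaCO₃): 1901 / 100.1 g/mol = 18.99 mol.
Mass of CaCl₂: 18.99 × 111 = 2108 g.

2.11 kg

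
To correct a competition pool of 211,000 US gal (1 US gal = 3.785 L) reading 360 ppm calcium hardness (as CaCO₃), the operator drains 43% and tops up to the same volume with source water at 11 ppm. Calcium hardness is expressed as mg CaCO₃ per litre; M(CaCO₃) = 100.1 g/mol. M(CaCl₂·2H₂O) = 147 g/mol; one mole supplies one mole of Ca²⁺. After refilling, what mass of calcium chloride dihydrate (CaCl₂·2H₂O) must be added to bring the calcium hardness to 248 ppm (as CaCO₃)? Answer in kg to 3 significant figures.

Volume: 211,000 US gal × 3.785 L/gal = 798,635 L.
After draining 43% and refilling: 360 × 0.57 + 11 × 0.43 = 209.93 ppm.
Deficit to target: 248 − 209.93 = 38.07 mg/L.
As CaCO₃: 38.07 mg/L × 798,635 L = 30,400 g; ÷ 100.1 = 303.7 mol Ca²⁺.
Mass: 303.7 × 147 = 44,650 g.

44.6 kg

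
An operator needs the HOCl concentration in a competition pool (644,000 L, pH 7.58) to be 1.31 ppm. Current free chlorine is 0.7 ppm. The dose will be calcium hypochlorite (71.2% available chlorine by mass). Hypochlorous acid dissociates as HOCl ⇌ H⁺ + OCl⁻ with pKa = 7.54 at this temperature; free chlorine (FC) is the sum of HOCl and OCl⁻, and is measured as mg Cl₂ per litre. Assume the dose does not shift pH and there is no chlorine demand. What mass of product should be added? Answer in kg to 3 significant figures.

[OCl⁻]/[HOCl] = 10^(pH − pKa) = 10^(7.58 − 7.54) = 1.096; fraction as HOCl = 1/(1 + 1.096) = 0.477.
Free chlorine required for 1.31 ppm HOCl: 1.31 / 0.477 = 2.746 ppm.
FC to add: 2.746 − 0.7 = 2.046 mg/L as Cl₂.
Cl₂ equivalent: 2.046 mg/L × 644,000 L = 1318 g.
Product at 71.2% available Cl: 1318 / 0.712 = 1851 g.

1.85 kg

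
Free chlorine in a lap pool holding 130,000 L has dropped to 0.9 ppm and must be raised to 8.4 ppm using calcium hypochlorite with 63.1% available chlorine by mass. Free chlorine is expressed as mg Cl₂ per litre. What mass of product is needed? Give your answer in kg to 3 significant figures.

1.55 kg

Chlorine deficit: 8.4 − 0.9 = 7.5 ppm = 7.5 mg/L as Cl₂.
Cl₂ equivalent needed: 7.5 mg/L × 130,000 L = 975,000 mg = 975 g.
Product at 63.1% available chlorine: 975 / 0.631 = 1545 g.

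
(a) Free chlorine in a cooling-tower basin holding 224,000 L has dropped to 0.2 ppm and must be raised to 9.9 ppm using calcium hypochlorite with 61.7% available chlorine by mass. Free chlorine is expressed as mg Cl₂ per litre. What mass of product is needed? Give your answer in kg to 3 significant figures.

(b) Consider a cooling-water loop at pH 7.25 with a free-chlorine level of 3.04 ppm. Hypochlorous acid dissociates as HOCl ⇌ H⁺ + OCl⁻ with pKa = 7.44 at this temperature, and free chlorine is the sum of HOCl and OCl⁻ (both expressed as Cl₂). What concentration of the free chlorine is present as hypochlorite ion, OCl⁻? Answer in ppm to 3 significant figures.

(a) Chlorine deficit: 9.9 − 0.2 = 9.7 ppm = 9.7 mg/L as Cl₂.
(a) Cl₂ equivalent needed: 9.7 mg/L × 224,000 L = 2,173,000 mg = 2173 g.
(a) Product at 61.7% available chlorine: 2173 / 0.617 = 3522 g.

(b) [OCl⁻]/[HOCl] = 10^(pH − pKa) = 10^(7.25 − 7.44) = 10^-0.19 = 0.6457.
(b) Fraction as HOCl = 1 / (1 + 0.6457) = 0.6077.
(b) OCl⁻ = (1 − 0.6077) × 3.04 ppm = 1.193 ppm.

(a) 3.52 kg; (b) 1.19 ppm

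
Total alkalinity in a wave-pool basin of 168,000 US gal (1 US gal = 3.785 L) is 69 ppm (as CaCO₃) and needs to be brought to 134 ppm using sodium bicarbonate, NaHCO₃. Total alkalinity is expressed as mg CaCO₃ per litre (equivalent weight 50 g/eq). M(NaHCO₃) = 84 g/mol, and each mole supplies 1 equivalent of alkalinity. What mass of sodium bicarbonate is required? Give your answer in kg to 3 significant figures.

Volume: 168,000 US gal × 3.785 L/gal = 635,880 L.
Alkalinity to add: (134 − 69) = 65 mg/L as CaCO₃ × 635,880 L = 41,330 g as CaCO₃.
Equivalents: 41,330 g ÷ 50 g/eq = 826.6 eq.
NaHCO₃ supplies 1 eq per mole → 826.6 mol.
Mass: 826.6 mol × 84 g/mol = 69,440 g.

69.4 kg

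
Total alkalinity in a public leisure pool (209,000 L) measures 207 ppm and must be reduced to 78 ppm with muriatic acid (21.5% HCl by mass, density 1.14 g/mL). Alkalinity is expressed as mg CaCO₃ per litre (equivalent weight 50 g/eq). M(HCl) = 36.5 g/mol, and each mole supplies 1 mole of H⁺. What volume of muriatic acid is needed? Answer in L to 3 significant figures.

Alkalinity to neutralize: (207 − 78) = 129 mg/L as CaCO₃ × 209,000 L = 26,960 g as CaCO₃.
Equivalents of H⁺ required: 26,960 ÷ 50 g/eq = 539.2 eq = 539.2 mol HCl.
Mass of HCl: 539.2 × 36.5 = 19,680 g.
Mass of 21.5% solution: 19,680 / 0.215 = 91,540 g.
Volume: 91,540 g ÷ 1.14 g/mL = 80,300 mL.

80.3 L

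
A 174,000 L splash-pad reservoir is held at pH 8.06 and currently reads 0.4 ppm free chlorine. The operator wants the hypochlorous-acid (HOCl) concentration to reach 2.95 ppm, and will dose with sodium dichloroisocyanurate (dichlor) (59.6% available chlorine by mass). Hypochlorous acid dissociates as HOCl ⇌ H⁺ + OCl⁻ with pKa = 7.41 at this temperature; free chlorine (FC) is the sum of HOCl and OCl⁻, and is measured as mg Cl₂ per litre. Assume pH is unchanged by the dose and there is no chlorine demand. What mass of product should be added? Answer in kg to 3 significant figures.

4.59 kg

[OCl⁻]/[HOCl] = 10^(pH − pKa) = 10^(8.06 − 7.41) = 4.467; fraction as HOCl = 1/(1 + 4.467) = 0.1829.
Free chlorine required for 2.95 ppm HOCl: 2.95 / 0.1829 = 16.13 ppm.
FC to add: 16.13 − 0.4 = 15.73 mg/L as Cl₂.
Cl₂ equivalent: 15.73 mg/L × 174,000 L = 2737 g.
Product at 59.6% available Cl: 2737 / 0.596 = 4591 g.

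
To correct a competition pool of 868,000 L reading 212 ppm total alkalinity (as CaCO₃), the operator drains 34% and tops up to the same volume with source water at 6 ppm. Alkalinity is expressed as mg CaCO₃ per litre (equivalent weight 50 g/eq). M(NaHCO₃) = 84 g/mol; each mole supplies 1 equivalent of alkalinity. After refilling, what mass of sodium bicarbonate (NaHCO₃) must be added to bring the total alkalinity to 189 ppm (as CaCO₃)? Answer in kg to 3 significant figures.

68.6 kg

After draining 34% and refilling: 212 × 0.66 + 6 × 0.34 = 141.96 ppm.
Deficit to target: 189 − 141.96 = 47.04 mg/L.
As CaCO₃: 47.04 mg/L × 868,000 L = 40,830 g; ÷ 50 g/eq ÷ 1 = 816.6 mol NaHCO₃.
Mass: 816.6 × 84 = 68,600 g.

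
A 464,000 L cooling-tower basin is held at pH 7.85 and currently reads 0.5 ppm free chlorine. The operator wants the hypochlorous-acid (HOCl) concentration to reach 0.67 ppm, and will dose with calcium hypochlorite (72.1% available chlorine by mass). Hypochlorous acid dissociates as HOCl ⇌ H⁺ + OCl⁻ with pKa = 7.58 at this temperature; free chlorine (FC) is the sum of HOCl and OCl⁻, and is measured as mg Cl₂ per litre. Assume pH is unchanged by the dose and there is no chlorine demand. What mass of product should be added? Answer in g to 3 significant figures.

[OCl⁻]/[HOCl] = 10^(pH − pKa) = 10^(7.85 − 7.58) = 1.862; fraction as HOCl = 1/(1 + 1.862) = 0.3494.
Free chlorine required for 0.67 ppm HOCl: 0.67 / 0.3494 = 1.918 ppm.
FC to add: 1.918 − 0.5 = 1.418 mg/L as Cl₂.
Cl₂ equivalent: 1.418 mg/L × 464,000 L = 657.8 g.
Product at 72.1% available Cl: 657.8 / 0.721 = 912.3 g.

912 g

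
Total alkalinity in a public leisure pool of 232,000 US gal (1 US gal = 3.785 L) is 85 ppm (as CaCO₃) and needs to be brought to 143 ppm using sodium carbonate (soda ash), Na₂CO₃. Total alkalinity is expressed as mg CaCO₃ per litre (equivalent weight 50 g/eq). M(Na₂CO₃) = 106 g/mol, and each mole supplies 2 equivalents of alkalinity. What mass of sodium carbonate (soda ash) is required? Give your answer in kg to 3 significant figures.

54.0 kg

Volume: 232,000 US gal × 3.785 L/gal = 878,120 L.
Alkalinity to add: (143 − 85) = 58 mg/L as CaCO₃ × 878,120 L = 50,930 g as CaCO₃.
Equivalents: 50,930 g ÷ 50 g/eq = 1019 eq.
Each mole of Na₂CO₃ supplies 2 eq, so 1019 / 2 = 509.3 mol.
Mass: 509.3 mol × 106 g/mol = 53,990 g.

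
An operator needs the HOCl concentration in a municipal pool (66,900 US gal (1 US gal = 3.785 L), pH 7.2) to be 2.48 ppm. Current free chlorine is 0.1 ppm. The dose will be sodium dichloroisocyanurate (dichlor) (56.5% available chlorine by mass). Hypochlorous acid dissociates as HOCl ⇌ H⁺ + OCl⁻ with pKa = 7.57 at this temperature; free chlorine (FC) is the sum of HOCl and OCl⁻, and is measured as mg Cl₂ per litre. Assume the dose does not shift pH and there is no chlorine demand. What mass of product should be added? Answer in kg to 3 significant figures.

1.54 kg

Volume: 66,900 US gal × 3.785 L/gal = 253,216 L.
[OCl⁻]/[HOCl] = 10^(pH − pKa) = 10^(7.2 − 7.57) = 0.4266; fraction as HOCl = 1/(1 + 0.4266) = 0.701.
Free chlorine required for 2.48 ppm HOCl: 2.48 / 0.701 = 3.538 ppm.
FC to add: 3.538 − 0.1 = 3.438 mg/L as Cl₂.
Cl₂ equivalent: 3.438 mg/L × 253,216 L = 870.5 g.
Product at 56.5% available Cl: 870.5 / 0.565 = 1541 g.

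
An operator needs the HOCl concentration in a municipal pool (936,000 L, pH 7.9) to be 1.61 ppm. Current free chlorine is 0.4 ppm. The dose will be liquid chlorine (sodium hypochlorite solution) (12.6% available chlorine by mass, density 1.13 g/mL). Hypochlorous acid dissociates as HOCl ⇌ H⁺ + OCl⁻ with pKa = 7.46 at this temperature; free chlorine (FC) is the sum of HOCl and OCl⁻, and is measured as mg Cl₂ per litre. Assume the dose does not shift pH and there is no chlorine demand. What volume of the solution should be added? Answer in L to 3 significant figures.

37.1 L

[OCl⁻]/[HOCl] = 10^(pH − pKa) = 10^(7.9 − 7.46) = 2.754; fraction as HOCl = 1/(1 + 2.754) = 0.2664.
Free chlorine required for 1.61 ppm HOCl: 1.61 / 0.2664 = 6.044 ppm.
FC to add: 6.044 − 0.4 = 5.644 mg/L as Cl₂.
Cl₂ equivalent: 5.644 mg/L × 936,000 L = 5283 g.
Product at 12.6% available Cl: 5283 / 0.126 = 41,930 g.
Volume: 41,930 g ÷ 1.13 g/mL = 37,110 mL.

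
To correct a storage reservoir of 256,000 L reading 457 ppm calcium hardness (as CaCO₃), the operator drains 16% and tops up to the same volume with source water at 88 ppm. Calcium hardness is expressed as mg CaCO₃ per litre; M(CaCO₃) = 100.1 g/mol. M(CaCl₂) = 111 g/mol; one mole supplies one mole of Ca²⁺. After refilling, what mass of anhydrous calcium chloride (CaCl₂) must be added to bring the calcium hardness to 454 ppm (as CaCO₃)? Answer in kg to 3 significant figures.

After draining 16% and refilling: 457 × 0.84 + 88 × 0.16 = 397.96 ppm.
Deficit to target: 454 − 397.96 = 56.04 mg/L.
As CaCO₃: 56.04 mg/L × 256,000 L = 14,350 g; ÷ 100.1 = 143.3 mol Ca²⁺.
Mass: 143.3 × 111 = 15,910 g.

15.9 kg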